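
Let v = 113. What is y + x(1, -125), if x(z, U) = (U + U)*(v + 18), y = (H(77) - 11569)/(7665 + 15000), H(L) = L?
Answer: -742290242/22665 ≈ -32751.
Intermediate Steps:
y = -11492/22665 (y = (77 - 11569)/(7665 + 15000) = -11492/22665 ≈ -0.50704)
x(z, U) = 262*U (x(z, U) = (U + U)*(113 + 18) = (2*U)*131 = 262*U)
y + x(1, -125) = -11492/22665 + 262*(-125) = -11492/22665 - 32750 = -742290242/22665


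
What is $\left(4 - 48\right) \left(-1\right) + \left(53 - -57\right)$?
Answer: $154$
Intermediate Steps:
$\left(4 - 48\right) \left(-1\right) + \left(53 - -57\right) = \left(4 - 48\right) \left(-1\right) + \left(53 + 57\right) = \left(-44\right) \left(-1\right) + 110 = 44 + 110 = 154$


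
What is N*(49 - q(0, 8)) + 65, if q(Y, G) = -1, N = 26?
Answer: 1365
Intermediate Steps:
N*(49 - q(0, 8)) + 65 = 26*(49 - 1*(-1)) + 65 = 26*(49 + 1) + 65 = 26*50 + 65 = 1300 + 65 = 1365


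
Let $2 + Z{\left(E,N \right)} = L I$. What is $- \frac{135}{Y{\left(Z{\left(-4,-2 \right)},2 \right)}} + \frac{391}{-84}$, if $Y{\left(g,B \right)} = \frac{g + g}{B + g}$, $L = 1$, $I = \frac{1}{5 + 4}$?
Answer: $- \frac{977}{1428} \approx -0.68417$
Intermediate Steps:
$I = \frac{1}{9} \approx 0.11111$
$Z{\left(E,N \right)} = - \frac{17}{9}$ ($Z{\left(E,N \right)} = -2 + 1 \cdot \frac{1}{9} = -2 + \frac{1}{9} = - \frac{17}{9}$)
$Y{\left(g,B \right)} = \frac{2 g}{B + g}$
$- \frac{135}{Y{\left(Z{\left(-4,-2 \right)},2 \right)}} + \frac{391}{-84} = - \frac{135}{2 \left(- \frac{17}{9}\right) \frac{1}{2 - \frac{17}{9}}} + \frac{391}{-84} = - \frac{135}{2 \left(- \frac{17}{9}\right) \frac{1}{\frac{1}{9}}} + 391 \left(- \frac{1}{84}\right) = - \frac{135}{2 \left(- \frac{17}{9}\right) 9} - \frac{391}{84} = - \frac{135}{-34} - \frac{391}{84} = \left(-135\right) \left(- \frac{1}{34}\right) - \frac{391}{84} = \frac{135}{34} - \frac{391}{84} = - \frac{977}{1428}$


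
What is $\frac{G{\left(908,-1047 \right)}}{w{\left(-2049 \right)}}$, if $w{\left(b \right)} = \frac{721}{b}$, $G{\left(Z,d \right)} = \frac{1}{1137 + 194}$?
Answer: $- \frac{2049}{959651} \approx -0.0021352$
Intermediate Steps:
$G{\left(Z,d \right)} = \frac{1}{1331}$
$\frac{G{\left(908,-1047 \right)}}{w{\left(-2049 \right)}} = \frac{1}{1331 \frac{721}{-2049}} = \frac{1}{1331 \cdot 721 \left(- \frac{1}{2049}\right)} = \frac{1}{1331 \left(- \frac{721}{2049}\right)} = \frac{1}{1331} \left(- \frac{2049}{721}\right) = - \frac{2049}{959651}$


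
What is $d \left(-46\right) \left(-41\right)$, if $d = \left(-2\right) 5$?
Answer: $-18860$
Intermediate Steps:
$d = -10$
$d \left(-46\right) \left(-41\right) = \left(-10\right) \left(-46\right) \left(-41\right) = 460 \left(-41\right) = -18860$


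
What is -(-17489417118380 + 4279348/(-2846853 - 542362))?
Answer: 59275394838874551048/3389215 ≈ 1.7489e+13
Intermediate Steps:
-(-17489417118380 + 4279348/(-2846853 - 542362)) = -4279348/(1/(1/(-3389215) - 4086935)) = -4279348/(1/(-1/3389215 - 4086935)) = -4279348/(1/(-13851501406026/3389215)) = -4279348/(-3389215/13851501406026) = -4279348*(-13851501406026/3389215) = 59275394838874551048/3389215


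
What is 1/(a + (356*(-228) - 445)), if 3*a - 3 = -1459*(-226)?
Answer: 3/84898 ≈ 3.5337e-5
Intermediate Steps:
a = 329737/3 (a = 1 + (-1459*(-226))/3 = 1 + (⅓)*329734 = 1 + 329734/3 = 329737/3 ≈ 1.0991e+5)
1/(a + (356*(-228) - 445)) = 1/(329737/3 + (356*(-228) - 445)) = 1/(329737/3 + (-81168 - 445)) = 1/(329737/3 - 81613) = 1/(84898/3) = 3/84898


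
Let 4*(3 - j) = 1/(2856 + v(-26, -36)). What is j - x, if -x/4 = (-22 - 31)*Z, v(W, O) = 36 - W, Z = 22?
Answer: -54403193/11672 ≈ -4661.0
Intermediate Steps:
x = 4664 (x = -4*(-22 - 31)*22 = -(-212)*22 = -4*(-1166) = 4664)
j = 35015/11672 (j = 3 - 1/(4*(2856 + (36 - 1*(-26)))) = 3 - 1/(4*(2856 + (36 + 26))) = 3 - 1/(4*(2856 + 62)) = 3 - 1/4/2918 = 3 - 1/4*1/2918 = 3 - 1/11672 = 35015/11672 ≈ 2.9999)
j - x = 35015/11672 - 1*4664 = 35015/11672 - 4664 = -54403193/11672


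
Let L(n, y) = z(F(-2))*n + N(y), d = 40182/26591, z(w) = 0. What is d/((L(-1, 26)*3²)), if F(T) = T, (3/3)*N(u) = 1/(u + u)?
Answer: 696488/79773 ≈ 8.7309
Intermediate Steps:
N(u) = 1/(2*u) (N(u) = 1/(u + u) = 1/(2*u))
d = 40182/26591 (d = 40182*(1/26591) = 40182/26591 ≈ 1.5111)
L(n, y) = 1/(2*y) (L(n, y) = 0*n + 1/(2*y) = 0 + 1/(2*y) = 1/(2*y))
d/((L(-1, 26)*3²)) = 40182/(26591*((((½)/26)*3²))) = 40182/(26591*((((½)*(1/26))*9))) = 40182/(26591*(((1/52)*9))) = 40182/(26591*(9/52)) = (40182/26591)*(52/9) = 696488/79773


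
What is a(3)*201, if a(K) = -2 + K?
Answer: 201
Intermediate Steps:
a(3)*201 = (-2 + 3)*201 = 1*201 = 201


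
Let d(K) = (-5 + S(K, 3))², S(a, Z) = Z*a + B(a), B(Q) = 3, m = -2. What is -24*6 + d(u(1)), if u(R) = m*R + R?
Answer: -119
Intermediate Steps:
S(a, Z) = 3 + Z*a (S(a, Z) = Z*a + 3 = 3 + Z*a)
u(R) = -R (u(R) = -2*R + R = -R)
d(K) = (-2 + 3*K)² (d(K) = (-5 + (3 + 3*K))² = (-2 + 3*K)²)
-24*6 + d(u(1)) = -24*6 + (-2 + 3*(-1*1))² = -144 + (-2 + 3*(-1))² = -144 + (-2 - 3)² = -144 + (-5)² = -144 + 25 = -119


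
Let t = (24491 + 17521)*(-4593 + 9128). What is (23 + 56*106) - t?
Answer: -190518461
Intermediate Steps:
t = 190524420 (t = 42012*4535 = 190524420)
(23 + 56*106) - t = (23 + 56*106) - 1*190524420 = (23 + 5936) - 190524420 = 5959 - 190524420 = -190518461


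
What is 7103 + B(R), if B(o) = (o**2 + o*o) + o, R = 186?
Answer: 76481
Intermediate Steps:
B(o) = o + 2*o**2 (B(o) = (o**2 + o**2) + o = 2*o**2 + o = o + 2*o**2)
7103 + B(R) = 7103 + 186*(1 + 2*186) = 7103 + 186*(1 + 372) = 7103 + 186*373 = 7103 + 69378 = 76481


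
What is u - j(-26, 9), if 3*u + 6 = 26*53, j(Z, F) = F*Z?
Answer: 2074/3 ≈ 691.33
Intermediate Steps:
u = 1372/3 (u = -2 + (26*53)/3 = -2 + (1/3)*1378 = -2 + 1378/3 = 1372/3 ≈ 457.33)
u - j(-26, 9) = 1372/3 - 9*(-26) = 1372/3 - 1*(-234) = 1372/3 + 234 = 2074/3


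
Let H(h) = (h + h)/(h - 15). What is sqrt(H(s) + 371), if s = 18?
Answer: sqrt(383) ≈ 19.570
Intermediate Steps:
H(h) = 2*h/(-15 + h) (H(h) = (2*h)/(-15 + h) = 2*h/(-15 + h))
sqrt(H(s) + 371) = sqrt(2*18/(-15 + 18) + 371) = sqrt(2*18/3 + 371) = sqrt(2*18*(1/3) + 371) = sqrt(12 + 371) = sqrt(383)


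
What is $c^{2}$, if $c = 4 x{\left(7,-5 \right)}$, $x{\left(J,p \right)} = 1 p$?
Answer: $400$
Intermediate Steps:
$x{\left(J,p \right)} = p$
$c = -20$ ($c = 4 \left(-5\right) = -20$)
$c^{2} = \left(-20\right)^{2} = 400$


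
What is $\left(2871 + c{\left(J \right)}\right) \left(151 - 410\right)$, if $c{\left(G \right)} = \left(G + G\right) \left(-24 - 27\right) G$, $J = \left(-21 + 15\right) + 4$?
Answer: $-637917$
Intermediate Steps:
$J = -2$ ($J = -6 + 4 = -2$)
$c{\left(G \right)} = - 102 G^{2}$ ($c{\left(G \right)} = 2 G \left(-51\right) G = - 102 G G = - 102 G^{2}$)
$\left(2871 + c{\left(J \right)}\right) \left(151 - 410\right) = \left(2871 - 102 \left(-2\right)^{2}\right) \left(151 - 410\right) = \left(2871 - 408\right) \left(-259\right) = 2463 \left(-259\right) = -637917$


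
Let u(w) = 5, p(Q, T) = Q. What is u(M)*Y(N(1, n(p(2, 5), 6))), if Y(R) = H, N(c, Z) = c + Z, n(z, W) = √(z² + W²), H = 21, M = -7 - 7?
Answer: 105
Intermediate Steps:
M = -14
n(z, W) = √(W² + z²)
N(c, Z) = Z + c
Y(R) = 21
u(M)*Y(N(1, n(p(2, 5), 6))) = 5*21 = 105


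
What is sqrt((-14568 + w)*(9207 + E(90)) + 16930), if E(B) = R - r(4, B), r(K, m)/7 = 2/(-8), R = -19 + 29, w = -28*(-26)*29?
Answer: sqrt(60344430) ≈ 7768.2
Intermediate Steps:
w = 21112 (w = 728*29 = 21112)
R = 10
r(K, m) = -7/4 (r(K, m) = 7*(2/(-8)) = 7*(2*(-1/8)) = 7*(-1/4) = -7/4)
E(B) = 47/4 (E(B) = 10 - 1*(-7/4) = 10 + 7/4 = 47/4)
sqrt((-14568 + w)*(9207 + E(90)) + 16930) = sqrt((-14568 + 21112)*(9207 + 47/4) + 16930) = sqrt(6544*(36875/4) + 16930) = sqrt(60327500 + 16930) = sqrt(60344430)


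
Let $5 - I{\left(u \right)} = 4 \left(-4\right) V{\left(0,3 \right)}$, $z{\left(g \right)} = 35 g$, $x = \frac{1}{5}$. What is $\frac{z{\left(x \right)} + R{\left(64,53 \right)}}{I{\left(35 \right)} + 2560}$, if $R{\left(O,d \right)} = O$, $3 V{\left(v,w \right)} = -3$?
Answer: $\frac{71}{2549} \approx 0.027854$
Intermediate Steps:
$V{\left(v,w \right)} = -1$ ($V{\left(v,w \right)} = \frac{1}{3} \left(-3\right) = -1$)
$x = \frac{1}{5} \approx 0.2$
$I{\left(u \right)} = -11$ ($I{\left(u \right)} = 5 - 4 \left(-4\right) \left(-1\right) = 5 - \left(-16\right) \left(-1\right) = 5 - 16 = -11$)
$\frac{z{\left(x \right)} + R{\left(64,53 \right)}}{I{\left(35 \right)} + 2560} = \frac{35 \cdot \frac{1}{5} + 64}{-11 + 2560} = \frac{7 + 64}{2549} = 71 \cdot \frac{1}{2549} = \frac{71}{2549}$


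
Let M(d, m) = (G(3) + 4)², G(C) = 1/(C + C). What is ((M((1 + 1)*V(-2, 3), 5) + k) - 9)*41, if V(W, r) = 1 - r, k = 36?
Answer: 65477/36 ≈ 1818.8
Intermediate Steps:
G(C) = 1/(2*C)
M(d, m) = 625/36 (M(d, m) = ((½)/3 + 4)² = ((½)*(⅓) + 4)² = (⅙ + 4)² = (25/6)² = 625/36)
((M((1 + 1)*V(-2, 3), 5) + k) - 9)*41 = ((625/36 + 36) - 9)*41 = (1921/36 - 9)*41 = (1597/36)*41 = 65477/36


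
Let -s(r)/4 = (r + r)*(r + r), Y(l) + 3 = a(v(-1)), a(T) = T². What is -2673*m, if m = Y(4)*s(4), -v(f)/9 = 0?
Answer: -2052864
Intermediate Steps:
v(f) = 0 (v(f) = -9*0 = 0)
Y(l) = -3 (Y(l) = -3 + 0² = -3 + 0 = -3)
s(r) = -16*r² (s(r) = -4*(r + r)*(r + r) = -4*2*r*2*r = -16*r²)
m = 768 (m = -(-48)*4² = -(-48)*16 = -3*(-256) = 768)
-2673*m = -2673*768 = -2052864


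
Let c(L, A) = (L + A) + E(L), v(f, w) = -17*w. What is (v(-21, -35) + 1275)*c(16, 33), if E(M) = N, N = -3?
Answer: 86020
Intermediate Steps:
E(M) = -3
c(L, A) = -3 + A + L (c(L, A) = (L + A) - 3 = (A + L) - 3 = -3 + A + L)
(v(-21, -35) + 1275)*c(16, 33) = (-17*(-35) + 1275)*(-3 + 33 + 16) = (595 + 1275)*46 = 1870*46 = 86020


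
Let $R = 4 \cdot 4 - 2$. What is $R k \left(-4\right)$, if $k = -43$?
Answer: $2408$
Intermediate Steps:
$R = 14$ ($R = 16 - 2 = 14$)
$R k \left(-4\right) = 14 \left(-43\right) \left(-4\right) = \left(-602\right) \left(-4\right) = 2408$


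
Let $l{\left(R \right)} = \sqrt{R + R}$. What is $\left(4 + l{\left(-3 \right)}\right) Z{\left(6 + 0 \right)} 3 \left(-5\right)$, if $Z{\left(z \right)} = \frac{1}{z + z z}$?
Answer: $- \frac{10}{7} - \frac{5 i \sqrt{6}}{14} \approx -1.4286 - 0.87482 i$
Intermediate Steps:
$Z{\left(z \right)} = \frac{1}{z + z^{2}}$
$l{\left(R \right)} = \sqrt{2} \sqrt{R}$ ($l{\left(R \right)} = \sqrt{2 R} = \sqrt{2} \sqrt{R}$)
$\left(4 + l{\left(-3 \right)}\right) Z{\left(6 + 0 \right)} 3 \left(-5\right) = \left(4 + \sqrt{2} \sqrt{-3}\right) \frac{1}{\left(6 + 0\right) \left(1 + \left(6 + 0\right)\right)} 3 \left(-5\right) = \left(4 + \sqrt{2} i \sqrt{3}\right) \frac{1}{6 \left(1 + 6\right)} 3 \left(-5\right) = \left(4 + i \sqrt{6}\right) \frac{1}{6 \cdot 7} \cdot 3 \left(-5\right) = \left(4 + i \sqrt{6}\right) \frac{1}{6} \cdot \frac{1}{7} \cdot 3 \left(-5\right) = \left(4 + i \sqrt{6}\right) \frac{1}{42} \cdot 3 \left(-5\right) = \left(4 + i \sqrt{6}\right) \frac{1}{14} \left(-5\right) = \left(4 + i \sqrt{6}\right) \left(- \frac{5}{14}\right) = - \frac{10}{7} - \frac{5 i \sqrt{6}}{14}$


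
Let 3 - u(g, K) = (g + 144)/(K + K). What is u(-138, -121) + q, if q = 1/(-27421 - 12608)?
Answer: 1331863/440319 ≈ 3.0248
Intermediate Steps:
u(g, K) = 3 - (144 + g)/(2*K) (u(g, K) = 3 - (g + 144)/(K + K) = 3 - (144 + g)/(2*K))
q = -1/40029 (q = 1/(-40029) = -1/40029 ≈ -2.4982e-5)
u(-138, -121) + q = (½)*(-144 - 1*(-138) + 6*(-121))/(-121) - 1/40029 = (½)*(-1/121)*(-144 + 138 - 726) - 1/40029 = (½)*(-1/121)*(-732) - 1/40029 = 366/121 - 1/40029 = 1331863/440319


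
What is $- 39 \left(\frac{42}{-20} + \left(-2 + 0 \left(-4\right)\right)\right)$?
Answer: $\frac{1599}{10} \approx 159.9$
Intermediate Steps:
$- 39 \left(\frac{42}{-20} + \left(-2 + 0 \left(-4\right)\right)\right) = - 39 \left(42 \left(- \frac{1}{20}\right) + \left(-2 + 0\right)\right) = - 39 \left(- \frac{21}{10} - 2\right) = \left(-39\right) \left(- \frac{41}{10}\right) = \frac{1599}{10}$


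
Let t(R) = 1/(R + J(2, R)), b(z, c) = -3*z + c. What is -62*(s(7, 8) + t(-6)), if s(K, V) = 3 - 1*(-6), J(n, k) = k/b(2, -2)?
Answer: -11470/21 ≈ -546.19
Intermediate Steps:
b(z, c) = c - 3*z
J(n, k) = -k/8 (J(n, k) = k/(-2 - 3*2) = k/(-2 - 6) = k/(-8) = k*(-1/8) = -k/8)
t(R) = 8/(7*R) (t(R) = 1/(R - R/8) = 1/(7*R/8) = 8/(7*R))
s(K, V) = 9 (s(K, V) = 3 + 6 = 9)
-62*(s(7, 8) + t(-6)) = -62*(9 + (8/7)/(-6)) = -62*(9 + (8/7)*(-1/6)) = -62*(9 - 4/21) = -62*185/21 = -11470/21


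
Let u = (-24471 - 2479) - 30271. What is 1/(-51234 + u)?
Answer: -1/108455 ≈ -9.2204e-6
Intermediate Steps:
u = -57221 (u = -26950 - 30271 = -57221)
1/(-51234 + u) = 1/(-51234 - 57221) = 1/(-108455) = -1/108455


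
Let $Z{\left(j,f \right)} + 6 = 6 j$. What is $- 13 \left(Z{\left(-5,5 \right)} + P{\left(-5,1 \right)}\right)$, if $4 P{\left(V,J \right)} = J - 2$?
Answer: $\frac{1885}{4} \approx 471.25$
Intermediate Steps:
$P{\left(V,J \right)} = - \frac{1}{2} + \frac{J}{4}$ ($P{\left(V,J \right)} = \frac{J - 2}{4} = \frac{-2 + J}{4} = - \frac{1}{2} + \frac{J}{4}$)
$Z{\left(j,f \right)} = -6 + 6 j$
$- 13 \left(Z{\left(-5,5 \right)} + P{\left(-5,1 \right)}\right) = - 13 \left(\left(-6 + 6 \left(-5\right)\right) + \left(- \frac{1}{2} + \frac{1}{4} \cdot 1\right)\right) = - 13 \left(\left(-6 - 30\right) + \left(- \frac{1}{2} + \frac{1}{4}\right)\right) = - 13 \left(-36 - \frac{1}{4}\right) = \left(-13\right) \left(- \frac{145}{4}\right) = \frac{1885}{4}$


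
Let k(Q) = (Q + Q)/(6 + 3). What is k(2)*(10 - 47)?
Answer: -148/9 ≈ -16.444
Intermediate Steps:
k(Q) = 2*Q/9 (k(Q) = (2*Q)/9 = (2*Q)*(⅑) = 2*Q/9)
k(2)*(10 - 47) = ((2/9)*2)*(10 - 47) = (4/9)*(-37) = -148/9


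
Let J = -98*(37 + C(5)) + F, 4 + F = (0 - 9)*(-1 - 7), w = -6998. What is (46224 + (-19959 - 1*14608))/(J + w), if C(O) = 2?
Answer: -11657/10752 ≈ -1.0842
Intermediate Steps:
F = 68 (F = -4 + (0 - 9)*(-1 - 7) = -4 - 9*(-8) = -4 + 72 = 68)
J = -3754 (J = -98*(37 + 2) + 68 = -98*39 + 68 = -3822 + 68 = -3754)
(46224 + (-19959 - 1*14608))/(J + w) = (46224 + (-19959 - 1*14608))/(-3754 - 6998) = (46224 + (-19959 - 14608))/(-10752) = (46224 - 34567)*(-1/10752) = 11657*(-1/10752) = -11657/10752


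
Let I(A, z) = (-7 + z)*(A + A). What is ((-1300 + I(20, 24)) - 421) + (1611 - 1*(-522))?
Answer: 1092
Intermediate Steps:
I(A, z) = 2*A*(-7 + z) (I(A, z) = (-7 + z)*(2*A) = 2*A*(-7 + z))
((-1300 + I(20, 24)) - 421) + (1611 - 1*(-522)) = ((-1300 + 2*20*(-7 + 24)) - 421) + (1611 - 1*(-522)) = ((-1300 + 2*20*17) - 421) + (1611 + 522) = ((-1300 + 680) - 421) + 2133 = (-620 - 421) + 2133 = -1041 + 2133 = 1092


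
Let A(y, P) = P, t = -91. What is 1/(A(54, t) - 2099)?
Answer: -1/2190 ≈ -0.00045662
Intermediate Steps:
1/(A(54, t) - 2099) = 1/(-91 - 2099) = 1/(-2190) = -1/2190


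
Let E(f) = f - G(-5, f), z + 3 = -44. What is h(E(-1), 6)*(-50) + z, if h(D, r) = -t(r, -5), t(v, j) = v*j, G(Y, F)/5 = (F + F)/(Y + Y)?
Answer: -1547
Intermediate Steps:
z = -47 (z = -3 - 44 = -47)
G(Y, F) = 5*F/Y (G(Y, F) = 5*((F + F)/(Y + Y)) = 5*((2*F)/((2*Y))) = 5*((2*F)*(1/(2*Y))) = 5*(F/Y) = 5*F/Y)
t(v, j) = j*v
E(f) = 2*f (E(f) = f - 5*f/(-5) = f - 5*f*(-1)/5 = f - (-1)*f = f + f = 2*f)
h(D, r) = 5*r (h(D, r) = -(-5)*r = 5*r)
h(E(-1), 6)*(-50) + z = (5*6)*(-50) - 47 = 30*(-50) - 47 = -1500 - 47 = -1547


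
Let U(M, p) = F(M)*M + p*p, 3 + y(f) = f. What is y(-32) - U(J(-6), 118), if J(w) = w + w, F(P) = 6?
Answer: -13887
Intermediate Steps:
y(f) = -3 + f
J(w) = 2*w
U(M, p) = p² + 6*M (U(M, p) = 6*M + p*p = 6*M + p² = p² + 6*M)
y(-32) - U(J(-6), 118) = (-3 - 32) - (118² + 6*(2*(-6))) = -35 - (13924 + 6*(-12)) = -35 - (13924 - 72) = -35 - 1*13852 = -35 - 13852 = -13887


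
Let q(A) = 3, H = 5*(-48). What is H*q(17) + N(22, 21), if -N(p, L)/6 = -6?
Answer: -684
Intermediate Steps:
N(p, L) = 36 (N(p, L) = -6*(-6) = 36)
H = -240
H*q(17) + N(22, 21) = -240*3 + 36 = -720 + 36 = -684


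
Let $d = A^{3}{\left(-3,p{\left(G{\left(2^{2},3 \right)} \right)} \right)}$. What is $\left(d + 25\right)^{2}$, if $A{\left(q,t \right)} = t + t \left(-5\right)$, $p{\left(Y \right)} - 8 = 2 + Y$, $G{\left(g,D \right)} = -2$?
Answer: $1072104049$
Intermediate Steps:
$p{\left(Y \right)} = 10 + Y$ ($p{\left(Y \right)} = 8 + \left(2 + Y\right) = 10 + Y$)
$A{\left(q,t \right)} = - 4 t$ ($A{\left(q,t \right)} = t - 5 t = - 4 t$)
$d = -32768$ ($d = \left(- 4 \left(10 - 2\right)\right)^{3} = \left(\left(-4\right) 8\right)^{3} = \left(-32\right)^{3} = -32768$)
$\left(d + 25\right)^{2} = \left(-32768 + 25\right)^{2} = \left(-32743\right)^{2} = 1072104049$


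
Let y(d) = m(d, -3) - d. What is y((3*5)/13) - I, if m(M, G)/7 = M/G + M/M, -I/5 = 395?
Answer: 25716/13 ≈ 1978.2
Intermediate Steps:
I = -1975 (I = -5*395 = -1975)
m(M, G) = 7 + 7*M/G (m(M, G) = 7*(M/G + M/M) = 7*(M/G + 1) = 7*(1 + M/G) = 7 + 7*M/G)
y(d) = 7 - 10*d/3 (y(d) = (7 + 7*d/(-3)) - d = (7 + 7*d*(-⅓)) - d = (7 - 7*d/3) - d = 7 - 10*d/3)
y((3*5)/13) - I = (7 - 10*3*5/(3*13)) - 1*(-1975) = (7 - 50/13) + 1975 = 41/13 + 1975 = 25716/13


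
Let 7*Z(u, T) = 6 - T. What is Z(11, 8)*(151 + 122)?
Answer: -78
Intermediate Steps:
Z(u, T) = 6/7 - T/7 (Z(u, T) = (6 - T)/7 = 6/7 - T/7)
Z(11, 8)*(151 + 122) = (6/7 - ⅐*8)*(151 + 122) = (6/7 - 8/7)*273 = -2/7*273 = -78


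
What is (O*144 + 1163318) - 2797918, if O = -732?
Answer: -1740008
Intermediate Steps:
(O*144 + 1163318) - 2797918 = (-732*144 + 1163318) - 2797918 = (-105408 + 1163318) - 2797918 = 1057910 - 2797918 = -1740008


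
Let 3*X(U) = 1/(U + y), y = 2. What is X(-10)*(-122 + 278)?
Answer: -13/2 ≈ -6.5000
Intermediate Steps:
X(U) = 1/(3*(2 + U)) (X(U) = 1/(3*(U + 2)) = 1/(3*(2 + U)))
X(-10)*(-122 + 278) = (1/(3*(2 - 10)))*(-122 + 278) = ((⅓)/(-8))*156 = ((⅓)*(-⅛))*156 = -1/24*156 = -13/2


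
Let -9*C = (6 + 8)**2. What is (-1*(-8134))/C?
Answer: -747/2 ≈ -373.50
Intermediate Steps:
C = -196/9 (C = -(6 + 8)**2/9 = -1/9*14**2 = -1/9*196 = -196/9 ≈ -21.778)
(-1*(-8134))/C = (-1*(-8134))/(-196/9) = 8134*(-9/196) = -747/2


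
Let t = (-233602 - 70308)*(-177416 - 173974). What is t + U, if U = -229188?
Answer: 106790705712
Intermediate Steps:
t = 106790934900 (t = -303910*(-351390) = 106790934900)
t + U = 106790934900 - 229188 = 106790705712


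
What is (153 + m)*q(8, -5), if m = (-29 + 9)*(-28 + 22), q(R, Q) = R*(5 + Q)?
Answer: 0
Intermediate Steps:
m = 120 (m = -20*(-6) = 120)
(153 + m)*q(8, -5) = (153 + 120)*(8*(5 - 5)) = 273*(8*0) = 273*0 = 0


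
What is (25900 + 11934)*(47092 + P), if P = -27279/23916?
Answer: 7101599397527/3986 ≈ 1.7816e+9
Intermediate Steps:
P = -9093/7972 (P = -27279*1/23916 = -9093/7972 ≈ -1.1406)
(25900 + 11934)*(47092 + P) = (25900 + 11934)*(47092 - 9093/7972) = 37834*(375408331/7972) = 7101599397527/3986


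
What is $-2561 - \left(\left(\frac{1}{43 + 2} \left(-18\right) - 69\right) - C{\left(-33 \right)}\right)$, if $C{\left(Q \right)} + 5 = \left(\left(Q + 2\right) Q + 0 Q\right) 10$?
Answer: $\frac{38667}{5} \approx 7733.4$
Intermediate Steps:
$C{\left(Q \right)} = -5 + 10 Q \left(2 + Q\right)$ ($C{\left(Q \right)} = -5 + \left(\left(Q + 2\right) Q + 0 Q\right) 10 = -5 + \left(\left(2 + Q\right) Q + 0\right) 10 = -5 + \left(Q \left(2 + Q\right) + 0\right) 10 = -5 + Q \left(2 + Q\right) 10 = -5 + 10 Q \left(2 + Q\right)$)
$-2561 - \left(\left(\frac{1}{43 + 2} \left(-18\right) - 69\right) - C{\left(-33 \right)}\right) = -2561 - \left(\left(\frac{1}{43 + 2} \left(-18\right) - 69\right) - \left(-5 + 10 \left(-33\right)^{2} + 20 \left(-33\right)\right)\right) = -2561 - \left(\left(\frac{1}{45} \left(-18\right) - 69\right) - \left(-5 + 10 \cdot 1089 - 660\right)\right) = -2561 - \left(\left(\frac{1}{45} \left(-18\right) - 69\right) - \left(-5 + 10890 - 660\right)\right) = -2561 - \left(\left(- \frac{2}{5} - 69\right) - 10225\right) = -2561 - \left(- \frac{347}{5} - 10225\right) = -2561 - - \frac{51472}{5} = -2561 + \frac{51472}{5} = \frac{38667}{5}$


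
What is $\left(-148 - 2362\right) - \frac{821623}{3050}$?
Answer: $- \frac{8477123}{3050} \approx -2779.4$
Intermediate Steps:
$\left(-148 - 2362\right) - \frac{821623}{3050} = -2510 - \frac{821623}{3050} = - \frac{8477123}{3050}$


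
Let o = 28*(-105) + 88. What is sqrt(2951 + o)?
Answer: 3*sqrt(11) ≈ 9.9499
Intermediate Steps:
o = -2852 (o = -2940 + 88 = -2852)
sqrt(2951 + o) = sqrt(2951 - 2852) = sqrt(99) = 3*sqrt(11)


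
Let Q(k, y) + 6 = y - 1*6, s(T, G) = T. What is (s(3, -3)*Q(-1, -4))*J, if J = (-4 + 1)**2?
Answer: -432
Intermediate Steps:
J = 9 (J = (-3)**2 = 9)
Q(k, y) = -12 + y (Q(k, y) = -6 + (y - 1*6) = -6 + (y - 6) = -6 + (-6 + y) = -12 + y)
(s(3, -3)*Q(-1, -4))*J = (3*(-12 - 4))*9 = (3*(-16))*9 = -48*9 = -432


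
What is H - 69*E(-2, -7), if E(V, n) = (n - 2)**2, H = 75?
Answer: -5514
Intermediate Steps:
E(V, n) = (-2 + n)**2
H - 69*E(-2, -7) = 75 - 69*(-2 - 7)**2 = 75 - 69*(-9)**2 = 75 - 69*81 = 75 - 5589 = -5514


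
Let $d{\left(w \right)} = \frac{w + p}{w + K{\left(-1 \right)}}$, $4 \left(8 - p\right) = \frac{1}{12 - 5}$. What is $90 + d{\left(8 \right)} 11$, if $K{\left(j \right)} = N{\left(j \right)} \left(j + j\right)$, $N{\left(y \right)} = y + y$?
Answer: $\frac{11719}{112} \approx 104.63$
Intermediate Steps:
$N{\left(y \right)} = 2 y$
$K{\left(j \right)} = 4 j^{2}$ ($K{\left(j \right)} = 2 j \left(j + j\right) = 2 j 2 j = 4 j^{2}$)
$p = \frac{223}{28}$ ($p = 8 - \frac{1}{4 \left(12 - 5\right)} = 8 - \frac{1}{4 \cdot 7} = 8 - \frac{1}{28} = \frac{223}{28} \approx 7.9643$)
$d{\left(w \right)} = \frac{\frac{223}{28} + w}{4 + w}$ ($d{\left(w \right)} = \frac{w + \frac{223}{28}}{w + 4 \left(-1\right)^{2}} = \frac{\frac{223}{28} + w}{w + 4 \cdot 1} = \frac{\frac{223}{28} + w}{w + 4} = \frac{\frac{223}{28} + w}{4 + w}$)
$90 + d{\left(8 \right)} 11 = 90 + \frac{\frac{223}{28} + 8}{4 + 8} \cdot 11 = 90 + \frac{1}{12} \cdot \frac{447}{28} \cdot 11 = 90 + \frac{149}{112} \cdot 11 = 90 + \frac{1639}{112} = \frac{11719}{112}$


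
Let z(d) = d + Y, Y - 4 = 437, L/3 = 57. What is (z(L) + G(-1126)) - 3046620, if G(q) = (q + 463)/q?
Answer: -3429804345/1126 ≈ -3.0460e+6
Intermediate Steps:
L = 171 (L = 3*57 = 171)
Y = 441 (Y = 4 + 437 = 441)
z(d) = 441 + d (z(d) = d + 441 = 441 + d)
G(q) = (463 + q)/q
(z(L) + G(-1126)) - 3046620 = ((441 + 171) + (463 - 1126)/(-1126)) - 3046620 = (612 - 1/1126*(-663)) - 3046620 = (612 + 663/1126) - 3046620 = 689775/1126 - 3046620 = -3429804345/1126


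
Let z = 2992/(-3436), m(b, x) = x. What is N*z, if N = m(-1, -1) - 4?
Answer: 3740/859 ≈ 4.3539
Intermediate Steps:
z = -748/859 (z = 2992*(-1/3436) = -748/859 ≈ -0.87078)
N = -5 (N = -1 - 4 = -5)
N*z = -5*(-748/859) = 3740/859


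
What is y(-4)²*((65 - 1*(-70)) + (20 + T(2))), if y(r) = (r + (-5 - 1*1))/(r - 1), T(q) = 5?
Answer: 640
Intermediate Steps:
y(r) = (-6 + r)/(-1 + r) (y(r) = (r + (-5 - 1))/(-1 + r) = (r - 6)/(-1 + r) = (-6 + r)/(-1 + r))
y(-4)²*((65 - 1*(-70)) + (20 + T(2))) = ((-6 - 4)/(-1 - 4))²*((65 - 1*(-70)) + (20 + 5)) = (-10/(-5))²*((65 + 70) + 25) = (-⅕*(-10))²*(135 + 25) = 2²*160 = 4*160 = 640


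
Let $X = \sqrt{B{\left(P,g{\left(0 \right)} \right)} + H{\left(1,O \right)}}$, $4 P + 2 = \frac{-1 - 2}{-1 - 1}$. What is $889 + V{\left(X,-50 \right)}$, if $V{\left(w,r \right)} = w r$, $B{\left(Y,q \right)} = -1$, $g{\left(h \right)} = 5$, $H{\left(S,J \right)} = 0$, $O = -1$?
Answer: $889 - 50 i \approx 889.0 - 50.0 i$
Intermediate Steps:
$P = - \frac{1}{8}$ ($P = - \frac{1}{2} + \frac{\left(-1 - 2\right) \frac{1}{-1 - 1}}{4} = - \frac{1}{2} + \frac{\left(-3\right) \frac{1}{-2}}{4} = - \frac{1}{2} + \frac{\left(-3\right) \left(- \frac{1}{2}\right)}{4} = - \frac{1}{2} + \frac{1}{4} \cdot \frac{3}{2} = - \frac{1}{2} + \frac{3}{8} = - \frac{1}{8} \approx -0.125$)
$X = i$ ($X = \sqrt{-1 + 0} = \sqrt{-1} = i \approx 1.0 i$)
$V{\left(w,r \right)} = r w$
$889 + V{\left(X,-50 \right)} = 889 - 50 i$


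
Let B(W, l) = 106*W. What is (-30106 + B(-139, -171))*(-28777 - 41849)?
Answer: 3166869840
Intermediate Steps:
(-30106 + B(-139, -171))*(-28777 - 41849) = (-30106 + 106*(-139))*(-28777 - 41849) = (-30106 - 14734)*(-70626) = -44840*(-70626) = 3166869840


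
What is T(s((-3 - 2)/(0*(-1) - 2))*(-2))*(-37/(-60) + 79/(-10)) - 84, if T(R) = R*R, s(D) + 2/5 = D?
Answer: -106239/500 ≈ -212.48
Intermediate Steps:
s(D) = -⅖ + D
T(R) = R²
T(s((-3 - 2)/(0*(-1) - 2))*(-2))*(-37/(-60) + 79/(-10)) - 84 = ((-⅖ + (-3 - 2)/(0*(-1) - 2))*(-2))²*(-37/(-60) + 79/(-10)) - 84 = ((-⅖ - 5/(0 - 2))*(-2))²*(-37*(-1/60) + 79*(-⅒)) - 84 = ((-⅖ - 5/(-2))*(-2))²*(37/60 - 79/10) - 84 = ((-⅖ - 5*(-½))*(-2))²*(-437/60) - 84 = ((-⅖ + 5/2)*(-2))²*(-437/60) - 84 = ((21/10)*(-2))²*(-437/60) - 84 = (-21/5)²*(-437/60) - 84 = (441/25)*(-437/60) - 84 = -64239/500 - 84 = -106239/500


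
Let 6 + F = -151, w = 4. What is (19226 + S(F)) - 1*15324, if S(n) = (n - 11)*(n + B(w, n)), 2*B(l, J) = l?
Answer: 29942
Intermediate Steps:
F = -157 (F = -6 - 151 = -157)
B(l, J) = l/2
S(n) = (-11 + n)*(2 + n) (S(n) = (n - 11)*(n + (½)*4) = (-11 + n)*(n + 2) = (-11 + n)*(2 + n))
(19226 + S(F)) - 1*15324 = (19226 + (-22 + (-157)² - 9*(-157))) - 1*15324 = (19226 + (-22 + 24649 + 1413)) - 15324 = (19226 + 26040) - 15324 = 45266 - 15324 = 29942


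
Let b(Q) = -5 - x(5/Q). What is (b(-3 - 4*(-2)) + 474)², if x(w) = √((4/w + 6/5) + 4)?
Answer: (2345 - √230)²/25 ≈ 2.1713e+5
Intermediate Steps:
x(w) = √(26/5 + 4/w) (x(w) = √((4/w + 6*(⅕)) + 4) = √((4/w + 6/5) + 4) = √((6/5 + 4/w) + 4) = √(26/5 + 4/w))
b(Q) = -5 - √(130 + 20*Q)/5 (b(Q) = -5 - √(130 + 100/((5/Q)))/5 = -5 - √(130 + 100*(Q/5))/5 = -5 - √(130 + 20*Q)/5)
(b(-3 - 4*(-2)) + 474)² = ((-5 - √(130 + 20*(-3 - 4*(-2)))/5) + 474)² = ((-5 - √(130 + 20*(-3 + 8))/5) + 474)² = ((-5 - √(130 + 20*5)/5) + 474)² = ((-5 - √(130 + 100)/5) + 474)² = ((-5 - √230/5) + 474)² = (469 - √230/5)²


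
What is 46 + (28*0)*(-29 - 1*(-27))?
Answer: 46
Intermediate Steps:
46 + (28*0)*(-29 - 1*(-27)) = 46 + 0*(-29 + 27) = 46 + 0*(-2) = 46 + 0 = 46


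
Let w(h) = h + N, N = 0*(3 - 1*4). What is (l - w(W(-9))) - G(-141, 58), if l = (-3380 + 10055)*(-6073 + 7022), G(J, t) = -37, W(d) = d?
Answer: 6334621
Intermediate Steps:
l = 6334575 (l = 6675*949 = 6334575)
N = 0 (N = 0*(3 - 4) = 0*(-1) = 0)
w(h) = h (w(h) = h + 0 = h)
(l - w(W(-9))) - G(-141, 58) = (6334575 - 1*(-9)) - 1*(-37) = (6334575 + 9) + 37 = 6334584 + 37 = 6334621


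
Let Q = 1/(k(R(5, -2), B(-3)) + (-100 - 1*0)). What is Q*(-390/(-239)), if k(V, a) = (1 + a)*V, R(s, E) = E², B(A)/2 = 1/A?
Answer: -585/35372 ≈ -0.016539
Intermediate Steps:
B(A) = 2/A
k(V, a) = V*(1 + a)
Q = -3/296 (Q = 1/((-2)²*(1 + 2/(-3)) + (-100 - 1*0)) = 1/(4*(1 + 2*(-⅓)) + (-100 + 0)) = 1/(4*(1 - ⅔) - 100) = 1/(4*(⅓) - 100) = 1/(4/3 - 100) = 1/(-296/3) = -3/296 ≈ -0.010135)
Q*(-390/(-239)) = -(-585)/(148*(-239)) = -(-585)*(-1)/(148*239) = -3/296*390/239 = -585/35372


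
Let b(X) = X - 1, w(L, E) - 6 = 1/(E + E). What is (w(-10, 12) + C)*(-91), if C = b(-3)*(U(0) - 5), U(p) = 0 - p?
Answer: -56875/24 ≈ -2369.8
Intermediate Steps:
w(L, E) = 6 + 1/(2*E) (w(L, E) = 6 + 1/(E + E) = 6 + 1/(2*E))
U(p) = -p
b(X) = -1 + X
C = 20 (C = (-1 - 3)*(-1*0 - 5) = -4*(0 - 5) = -4*(-5) = 20)
(w(-10, 12) + C)*(-91) = ((6 + (½)/12) + 20)*(-91) = ((6 + (½)*(1/12)) + 20)*(-91) = ((6 + 1/24) + 20)*(-91) = (145/24 + 20)*(-91) = (625/24)*(-91) = -56875/24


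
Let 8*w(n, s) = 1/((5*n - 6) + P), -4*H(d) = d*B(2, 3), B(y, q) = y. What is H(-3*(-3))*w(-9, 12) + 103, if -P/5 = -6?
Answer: 11539/112 ≈ 103.03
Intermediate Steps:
P = 30 (P = -5*(-6) = 30)
H(d) = -d/2 (H(d) = -d*2/4 = -d/2)
w(n, s) = 1/(8*(24 + 5*n)) (w(n, s) = 1/(8*((5*n - 6) + 30)) = 1/(8*((-6 + 5*n) + 30)) = 1/(8*(24 + 5*n)))
H(-3*(-3))*w(-9, 12) + 103 = (-(-3)*(-3)/2)*(1/(8*(24 + 5*(-9)))) + 103 = (-1/2*9)*(1/(8*(24 - 45))) + 103 = -9/(16*(-21)) + 103 = -9*(-1)/(16*21) + 103 = -9/2*(-1/168) + 103 = 3/112 + 103 = 11539/112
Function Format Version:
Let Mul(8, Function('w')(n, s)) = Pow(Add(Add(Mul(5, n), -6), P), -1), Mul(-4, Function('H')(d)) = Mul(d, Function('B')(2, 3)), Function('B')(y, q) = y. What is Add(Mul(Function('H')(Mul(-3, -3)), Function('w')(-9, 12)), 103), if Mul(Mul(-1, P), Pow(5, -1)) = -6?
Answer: Rational(11539, 112) ≈ 103.03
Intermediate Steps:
P = 30 (P = Mul(-5, -6) = 30)
Function('H')(d) = Mul(Rational(-1, 2), d) (Function('H')(d) = Mul(Rational(-1, 4), Mul(d, 2)) = Mul(Rational(-1, 4), Mul(2, d)) = Mul(Rational(-1, 2), d))
Function('w')(n, s) = Mul(Rational(1, 8), Pow(Add(24, Mul(5, n)), -1)) (Function('w')(n, s) = Mul(Rational(1, 8), Pow(Add(Add(Mul(5, n), -6), 30), -1)) = Mul(Rational(1, 8), Pow(Add(Add(-6, Mul(5, n)), 30), -1)) = Mul(Rational(1, 8), Pow(Add(24, Mul(5, n)), -1)))
Add(Mul(Function('H')(Mul(-3, -3)), Function('w')(-9, 12)), 103) = Add(Mul(Mul(Rational(-1, 2), Mul(-3, -3)), Mul(Rational(1, 8), Pow(Add(24, Mul(5, -9)), -1))), 103) = Add(Mul(Mul(Rational(-1, 2), 9), Mul(Rational(1, 8), Pow(Add(24, -45), -1))), 103) = Add(Mul(Rational(-9, 2), Mul(Rational(1, 8), Pow(-21, -1))), 103) = Add(Mul(Rational(-9, 2), Mul(Rational(1, 8), Rational(-1, 21))), 103) = Add(Mul(Rational(-9, 2), Rational(-1, 168)), 103) = Add(Rational(3, 112), 103) = Rational(11539, 112)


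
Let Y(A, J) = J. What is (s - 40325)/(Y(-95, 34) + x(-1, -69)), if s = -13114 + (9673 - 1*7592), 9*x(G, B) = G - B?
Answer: -231111/187 ≈ -1235.9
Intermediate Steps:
x(G, B) = -B/9 + G/9 (x(G, B) = (G - B)/9 = -B/9 + G/9)
s = -11033 (s = -13114 + (9673 - 7592) = -13114 + 2081 = -11033)
(s - 40325)/(Y(-95, 34) + x(-1, -69)) = (-11033 - 40325)/(34 + (-⅑*(-69) + (⅑)*(-1))) = -51358/(34 + (23/3 - ⅑)) = -51358/(34 + 68/9) = -51358/374/9 = -51358*9/374 = -231111/187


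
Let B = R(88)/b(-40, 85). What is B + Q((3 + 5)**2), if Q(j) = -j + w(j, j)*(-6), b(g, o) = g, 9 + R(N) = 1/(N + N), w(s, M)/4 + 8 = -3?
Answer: 1409583/7040 ≈ 200.22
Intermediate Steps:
w(s, M) = -44 (w(s, M) = -32 + 4*(-3) = -32 - 12 = -44)
R(N) = -9 + 1/(2*N) (R(N) = -9 + 1/(N + N) = -9 + 1/(2*N))
Q(j) = 264 - j (Q(j) = -j - 44*(-6) = -j + 264 = 264 - j)
B = 1583/7040 (B = (-9 + (1/2)/88)/(-40) = (-9 + (1/2)*(1/88))*(-1/40) = (-9 + 1/176)*(-1/40) = -1583/176*(-1/40) = 1583/7040 ≈ 0.22486)
B + Q((3 + 5)**2) = 1583/7040 + (264 - (3 + 5)**2) = 1583/7040 + (264 - 1*8**2) = 1583/7040 + (264 - 1*64) = 1583/7040 + (264 - 64) = 1583/7040 + 200 = 1409583/7040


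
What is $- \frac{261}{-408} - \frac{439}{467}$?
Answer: $- \frac{19075}{63512} \approx -0.30034$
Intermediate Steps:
$- \frac{261}{-408} - \frac{439}{467} = \left(-261\right) \left(- \frac{1}{408}\right) - \frac{439}{467} = \frac{87}{136} - \frac{439}{467} = - \frac{19075}{63512}$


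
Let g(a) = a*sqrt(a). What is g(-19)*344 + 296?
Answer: 296 - 6536*I*sqrt(19) ≈ 296.0 - 28490.0*I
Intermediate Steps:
g(a) = a**(3/2)
g(-19)*344 + 296 = (-19)**(3/2)*344 + 296 = -19*I*sqrt(19)*344 + 296 = -6536*I*sqrt(19) + 296 = 296 - 6536*I*sqrt(19)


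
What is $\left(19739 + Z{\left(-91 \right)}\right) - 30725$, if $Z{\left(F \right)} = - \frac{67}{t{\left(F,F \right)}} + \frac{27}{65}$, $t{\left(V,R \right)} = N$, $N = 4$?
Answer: $- \frac{2860607}{260} \approx -11002.0$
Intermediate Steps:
$t{\left(V,R \right)} = 4$
$Z{\left(F \right)} = - \frac{4247}{260}$ ($Z{\left(F \right)} = - \frac{67}{4} + \frac{27}{65} = - \frac{4247}{260}$)
$\left(19739 + Z{\left(-91 \right)}\right) - 30725 = \left(19739 - \frac{4247}{260}\right) - 30725 = \frac{5127893}{260} - 30725 = - \frac{2860607}{260}$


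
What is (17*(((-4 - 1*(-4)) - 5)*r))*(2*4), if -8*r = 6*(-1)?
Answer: -510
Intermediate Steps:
r = ¾ (r = -3*(-1)/4 = -⅛*(-6) = ¾ ≈ 0.75000)
(17*(((-4 - 1*(-4)) - 5)*r))*(2*4) = (17*(((-4 - 1*(-4)) - 5)*(¾)))*(2*4) = (17*(((-4 + 4) - 5)*(¾)))*8 = (17*((0 - 5)*(¾)))*8 = (17*(-5*¾))*8 = (17*(-15/4))*8 = -255/4*8 = -510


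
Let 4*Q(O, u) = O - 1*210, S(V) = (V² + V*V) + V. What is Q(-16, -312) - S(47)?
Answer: -9043/2 ≈ -4521.5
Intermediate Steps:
S(V) = V + 2*V² (S(V) = (V² + V²) + V = 2*V² + V = V + 2*V²)
Q(O, u) = -105/2 + O/4 (Q(O, u) = (O - 1*210)/4 = (O - 210)/4 = (-210 + O)/4 = -105/2 + O/4)
Q(-16, -312) - S(47) = (-105/2 + (¼)*(-16)) - 47*(1 + 2*47) = (-105/2 - 4) - 47*(1 + 94) = -113/2 - 47*95 = -113/2 - 1*4465 = -113/2 - 4465 = -9043/2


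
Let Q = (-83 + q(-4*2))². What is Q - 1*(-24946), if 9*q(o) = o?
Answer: 2590651/81 ≈ 31983.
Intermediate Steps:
q(o) = o/9
Q = 570025/81 (Q = (-83 + (-4*2)/9)² = (-83 + (⅑)*(-8))² = (-83 - 8/9)² = (-755/9)² = 570025/81 ≈ 7037.3)
Q - 1*(-24946) = 570025/81 - 1*(-24946) = 570025/81 + 24946 = 2590651/81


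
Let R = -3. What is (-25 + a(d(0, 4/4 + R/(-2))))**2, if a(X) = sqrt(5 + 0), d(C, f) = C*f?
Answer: (25 - sqrt(5))**2 ≈ 518.20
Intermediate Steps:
a(X) = sqrt(5)
(-25 + a(d(0, 4/4 + R/(-2))))**2 = (-25 + sqrt(5))**2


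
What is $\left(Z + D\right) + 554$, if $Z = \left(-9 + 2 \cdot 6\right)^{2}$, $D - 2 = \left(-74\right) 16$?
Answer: $-619$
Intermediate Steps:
$D = -1182$ ($D = 2 - 1184 = -1182$)
$Z = 9$ ($Z = \left(-9 + 12\right)^{2} = 3^{2} = 9$)
$\left(Z + D\right) + 554 = \left(9 - 1182\right) + 554 = -1173 + 554 = -619$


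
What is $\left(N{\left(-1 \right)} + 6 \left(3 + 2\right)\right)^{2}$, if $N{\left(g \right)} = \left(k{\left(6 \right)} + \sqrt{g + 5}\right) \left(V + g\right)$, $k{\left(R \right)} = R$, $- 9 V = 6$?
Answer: $\frac{2500}{9} \approx 277.78$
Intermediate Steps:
$V = - \frac{2}{3}$ ($V = \left(- \frac{1}{9}\right) 6 = - \frac{2}{3} \approx -0.66667$)
$N{\left(g \right)} = \left(6 + \sqrt{5 + g}\right) \left(- \frac{2}{3} + g\right)$ ($N{\left(g \right)} = \left(6 + \sqrt{g + 5}\right) \left(- \frac{2}{3} + g\right) = \left(6 + \sqrt{5 + g}\right) \left(- \frac{2}{3} + g\right)$)
$\left(N{\left(-1 \right)} + 6 \left(3 + 2\right)\right)^{2} = \left(\left(-4 + 6 \left(-1\right) - \frac{2 \sqrt{5 - 1}}{3} - \sqrt{5 - 1}\right) + 6 \left(3 + 2\right)\right)^{2} = \left(\left(-4 - 6 - \frac{2 \sqrt{4}}{3} - \sqrt{4}\right) + 6 \cdot 5\right)^{2} = \left(\left(-4 - 6 - \frac{4}{3} - 2\right) + 30\right)^{2} = \left(- \frac{40}{3} + 30\right)^{2} = \left(\frac{50}{3}\right)^{2} = \frac{2500}{9}$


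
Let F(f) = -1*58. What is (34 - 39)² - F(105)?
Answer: 83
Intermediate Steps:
F(f) = -58
(34 - 39)² - F(105) = (34 - 39)² - 1*(-58) = (-5)² + 58 = 25 + 58 = 83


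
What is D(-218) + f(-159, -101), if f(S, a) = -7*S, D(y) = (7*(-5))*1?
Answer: 1078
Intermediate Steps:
D(y) = -35 (D(y) = -35*1 = -35)
D(-218) + f(-159, -101) = -35 - 7*(-159) = -35 + 1113 = 1078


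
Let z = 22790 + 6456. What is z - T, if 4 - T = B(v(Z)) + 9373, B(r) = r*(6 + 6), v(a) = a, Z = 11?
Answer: 38747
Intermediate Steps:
B(r) = 12*r (B(r) = r*12 = 12*r)
z = 29246
T = -9501 (T = 4 - (12*11 + 9373) = 4 - (132 + 9373) = 4 - 1*9505 = 4 - 9505 = -9501)
z - T = 29246 - 1*(-9501) = 29246 + 9501 = 38747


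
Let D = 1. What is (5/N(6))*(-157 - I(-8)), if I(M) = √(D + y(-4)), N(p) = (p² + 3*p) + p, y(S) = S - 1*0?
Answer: -157/12 - I*√3/12 ≈ -13.083 - 0.14434*I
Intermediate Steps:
y(S) = S (y(S) = S + 0 = S)
N(p) = p² + 4*p
I(M) = I*√3 (I(M) = √(1 - 4) = √(-3) = I*√3)
(5/N(6))*(-157 - I(-8)) = (5/((6*(4 + 6))))*(-157 - I*√3) = (5/((6*10)))*(-157 - I*√3) = (5/60)*(-157 - I*√3) = (5*(1/60))*(-157 - I*√3) = (-157 - I*√3)/12 = -157/12 - I*√3/12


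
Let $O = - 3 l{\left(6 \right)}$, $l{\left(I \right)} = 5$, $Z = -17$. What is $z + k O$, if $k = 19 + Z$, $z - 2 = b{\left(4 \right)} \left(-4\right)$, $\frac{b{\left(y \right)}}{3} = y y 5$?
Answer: $-988$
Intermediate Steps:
$b{\left(y \right)} = 15 y^{2}$ ($b{\left(y \right)} = 3 y y 5 = 3 y^{2} \cdot 5 = 3 \cdot 5 y^{2} = 15 y^{2}$)
$z = -958$ ($z = 2 + 15 \cdot 4^{2} \left(-4\right) = 2 + 15 \cdot 16 \left(-4\right) = 2 + 240 \left(-4\right) = 2 - 960 = -958$)
$O = -15$ ($O = \left(-3\right) 5 = -15$)
$k = 2$ ($k = 19 - 17 = 2$)
$z + k O = -958 + 2 \left(-15\right) = -958 - 30 = -988$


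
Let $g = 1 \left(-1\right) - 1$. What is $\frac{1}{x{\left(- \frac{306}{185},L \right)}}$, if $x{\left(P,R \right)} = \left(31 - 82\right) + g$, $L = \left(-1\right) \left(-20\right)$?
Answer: $- \frac{1}{53} \approx -0.018868$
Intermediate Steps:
$g = -2$ ($g = -1 - 1 = -2$)
$L = 20$
$x{\left(P,R \right)} = -53$ ($x{\left(P,R \right)} = \left(31 - 82\right) - 2 = -51 - 2 = -53$)
$\frac{1}{x{\left(- \frac{306}{185},L \right)}} = \frac{1}{-53} = - \frac{1}{53}$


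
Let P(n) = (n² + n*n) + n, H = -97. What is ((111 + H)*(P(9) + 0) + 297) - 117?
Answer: 2574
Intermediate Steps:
P(n) = n + 2*n² (P(n) = (n² + n²) + n = 2*n² + n = n + 2*n²)
((111 + H)*(P(9) + 0) + 297) - 117 = ((111 - 97)*(9*(1 + 2*9) + 0) + 297) - 117 = (14*(9*(1 + 18) + 0) + 297) - 117 = (14*(9*19 + 0) + 297) - 117 = (14*(171 + 0) + 297) - 117 = (14*171 + 297) - 117 = (2394 + 297) - 117 = 2691 - 117 = 2574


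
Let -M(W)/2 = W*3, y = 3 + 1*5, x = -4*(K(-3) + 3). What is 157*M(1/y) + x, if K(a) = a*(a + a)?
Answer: -807/4 ≈ -201.75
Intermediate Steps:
K(a) = 2*a**2 (K(a) = a*(2*a) = 2*a**2)
x = -84 (x = -4*(2*(-3)**2 + 3) = -4*(2*9 + 3) = -4*(18 + 3) = -4*21 = -84)
y = 8 (y = 3 + 5 = 8)
M(W) = -6*W (M(W) = -2*W*3 = -6*W)
157*M(1/y) + x = 157*(-6/8) - 84 = 157*(-6*1/8) - 84 = 157*(-3/4) - 84 = -471/4 - 84 = -807/4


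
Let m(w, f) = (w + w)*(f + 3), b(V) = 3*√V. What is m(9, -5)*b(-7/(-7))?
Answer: -108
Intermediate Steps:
m(w, f) = 2*w*(3 + f) (m(w, f) = (2*w)*(3 + f) = 2*w*(3 + f))
m(9, -5)*b(-7/(-7)) = (2*9*(3 - 5))*(3*√(-7/(-7))) = (2*9*(-2))*(3*√(-7*(-⅐))) = -108*√1 = -108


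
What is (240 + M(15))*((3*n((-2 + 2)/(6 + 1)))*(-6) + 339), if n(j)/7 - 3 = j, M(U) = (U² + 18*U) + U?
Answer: -29250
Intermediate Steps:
M(U) = U² + 19*U
n(j) = 21 + 7*j
(240 + M(15))*((3*n((-2 + 2)/(6 + 1)))*(-6) + 339) = (240 + 15*(19 + 15))*((3*(21 + 7*((-2 + 2)/(6 + 1))))*(-6) + 339) = (240 + 15*34)*((3*(21 + 7*(0/7)))*(-6) + 339) = (240 + 510)*((3*(21 + 7*(0*(⅐))))*(-6) + 339) = 750*((3*(21 + 7*0))*(-6) + 339) = 750*((3*(21 + 0))*(-6) + 339) = 750*((3*21)*(-6) + 339) = 750*(63*(-6) + 339) = 750*(-378 + 339) = 750*(-39) = -29250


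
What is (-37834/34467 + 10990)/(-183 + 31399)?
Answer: 23672156/67245117 ≈ 0.35203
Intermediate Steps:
(-37834/34467 + 10990)/(-183 + 31399) = (-37834*1/34467 + 10990)/31216 = (-37834/34467 + 10990)*(1/31216) = (378754496/34467)*(1/31216) = 23672156/67245117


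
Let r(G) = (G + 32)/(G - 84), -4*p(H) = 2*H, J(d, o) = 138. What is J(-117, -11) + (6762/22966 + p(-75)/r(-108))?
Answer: 50842065/218177 ≈ 233.03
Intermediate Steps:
p(H) = -H/2
r(G) = (32 + G)/(-84 + G)
J(-117, -11) + (6762/22966 + p(-75)/r(-108)) = 138 + (6762/22966 + (-½*(-75))/(((32 - 108)/(-84 - 108)))) = 138 + (6762*(1/22966) + 75/(2*((-76/(-192))))) = 138 + (3381/11483 + 75/(2*((-1/192*(-76))))) = 138 + (3381/11483 + 75/(2*(19/48))) = 138 + (3381/11483 + (75/2)*(48/19)) = 138 + (3381/11483 + 1800/19) = 138 + 20733639/218177 = 50842065/218177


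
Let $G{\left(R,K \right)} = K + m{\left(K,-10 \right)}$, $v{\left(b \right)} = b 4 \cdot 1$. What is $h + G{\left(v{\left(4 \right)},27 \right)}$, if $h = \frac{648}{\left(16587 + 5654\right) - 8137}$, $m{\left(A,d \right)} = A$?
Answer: $\frac{95283}{1763} \approx 54.046$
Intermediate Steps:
$v{\left(b \right)} = 4 b$ ($v{\left(b \right)} = 4 b 1 = 4 b$)
$G{\left(R,K \right)} = 2 K$ ($G{\left(R,K \right)} = K + K = 2 K$)
$h = \frac{81}{1763}$ ($h = \frac{648}{22241 - 8137} = \frac{648}{14104} = 648 \cdot \frac{1}{14104} = \frac{81}{1763} \approx 0.045944$)
$h + G{\left(v{\left(4 \right)},27 \right)} = \frac{81}{1763} + 2 \cdot 27 = \frac{81}{1763} + 54 = \frac{95283}{1763}$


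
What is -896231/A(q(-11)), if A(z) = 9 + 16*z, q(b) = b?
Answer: 896231/167 ≈ 5366.7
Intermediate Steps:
-896231/A(q(-11)) = -896231/(9 + 16*(-11)) = -896231/(9 - 176) = -896231/(-167) = -896231*(-1/167) = 896231/167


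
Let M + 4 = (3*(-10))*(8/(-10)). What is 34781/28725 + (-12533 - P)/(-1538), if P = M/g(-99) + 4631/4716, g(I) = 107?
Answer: 69558607728287/7431092926200 ≈ 9.3605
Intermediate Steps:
M = 20 (M = -4 + (3*(-10))*(8/(-10)) = -4 - 240*(-1)/10 = -4 - 30*(-4/5) = -4 + 24 = 20)
P = 589837/504612 (P = 20/107 + 4631/4716 = 589837/504612 ≈ 1.1689)
34781/28725 + (-12533 - P)/(-1538) = 34781/28725 + (-12533 - 1*589837/504612)/(-1538) = 34781*(1/28725) + (-12533 - 589837/504612)*(-1/1538) = 34781/28725 - 6324892033/504612*(-1/1538) = 34781/28725 + 6324892033/776093256 = 69558607728287/7431092926200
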